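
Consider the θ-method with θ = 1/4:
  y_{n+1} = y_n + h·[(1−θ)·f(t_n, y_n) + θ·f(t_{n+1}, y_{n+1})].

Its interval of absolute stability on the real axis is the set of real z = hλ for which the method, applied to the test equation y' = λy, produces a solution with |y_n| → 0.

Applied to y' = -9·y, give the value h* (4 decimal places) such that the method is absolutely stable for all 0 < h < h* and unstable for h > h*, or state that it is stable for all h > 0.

(-4.0000,0); λ=-9 ⇒ h* = (4)/9 = 0.4444.

Set f=λy, z=hλ:
  y_{n+1} = y_n + z·[3/4·y_n + 1/4·y_{n+1}] ⇒ (1 − 1/4z)y_{n+1} = (1 + 3/4z)y_n
  Hence R(z) = (1 + 3/4z)/(1 − 1/4z).

Boundary: |R(x)|=1, x<0.
x=-0.63: |R|=0.4557
R=−1: 1+3/4x = −1+1/4x ⇒ -1/2x=2 ⇒ x=2/(-1/2)=-4.0000
Confirm numerically:
  x=-3.680: |R|=0.91667 <1
  x=-3.544: |R|=0.87911 <1
  x=-2.047: |R|=0.35406 <1
  x=-1.850: |R|=0.26496 <1
  x=-4.579: |R|=1.13498 >1
  x=-4.326: |R|=1.07831 >1
  x=-4.196: |R|=1.04783 >1
Interval (-4.0000, 0).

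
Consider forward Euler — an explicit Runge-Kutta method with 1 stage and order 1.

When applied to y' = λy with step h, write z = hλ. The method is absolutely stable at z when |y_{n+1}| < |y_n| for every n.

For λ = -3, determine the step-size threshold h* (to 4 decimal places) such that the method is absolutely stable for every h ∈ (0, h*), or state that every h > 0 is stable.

(-2.0000,0); λ=-3 ⇒ h* = 0.6667.

On y'=λy, z=hλ:
  order 1, 1-stage ⇒ R(z)=1+z
  (e.g. R(-1.45)=-0.45000, |R|=0.45000)

Solve |R(x)|<1 on ℝ⁻.
x=-1.45: |R|=0.4500
|R(-1.61)|=0.6100 |R(-0.6)|=0.4000 |R(-0.56)|=0.4400
Bisect:
  x_lo=-2.5201 |R|=1.5201  x_hi=-0.2087 |R|=0.7913
  mid=-1.36437 |R|=0.36437 →hi
  mid=-1.94221 |R|=0.94221 →hi
  mid=-2.23114 |R|=1.23114 →lo
  mid=-2.08668 |R|=1.08668 →lo
  mid=-2.01444 |R|=1.01444 →lo
  mid=-1.97833 |R|=0.97833 →hi
  mid=-1.99639 |R|=0.99639 →hi
  mid=-2.00542 |R|=1.00542 →lo
  mid=-2.00090 |R|=1.00090 →lo
  ...
  [-2.00005,-1.99991] ⇒ x*=-2.0000
Stable set (-2.0000, 0).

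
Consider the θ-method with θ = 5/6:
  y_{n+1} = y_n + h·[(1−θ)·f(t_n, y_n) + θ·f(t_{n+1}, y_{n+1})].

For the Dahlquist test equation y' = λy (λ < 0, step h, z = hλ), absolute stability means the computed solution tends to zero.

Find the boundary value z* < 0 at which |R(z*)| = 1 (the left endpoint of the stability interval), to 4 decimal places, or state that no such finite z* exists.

interval (−∞, 0).

Test eqn y'=λy, z=hλ:
  y_{n+1} = y_n + z·[1/6·y_n + 5/6·y_{n+1}] ⇒ (1 − 5/6z)y_{n+1} = (1 + 1/6z)y_n
  so R(z) = (1 + 1/6z)/(1 − 5/6z).

Solve |R(x)|<1 on ℝ⁻.
x=-1.41: |R|=0.3517
x=-2: |R|=0.2500
x=-10: |R|=0.0714
x=-100: |R|=0.1858
θ=5/6≥1/2 ⇒ |1+1/6x|<|1−5/6x| ∀x<0 ⇒ stable on all of ℝ⁻.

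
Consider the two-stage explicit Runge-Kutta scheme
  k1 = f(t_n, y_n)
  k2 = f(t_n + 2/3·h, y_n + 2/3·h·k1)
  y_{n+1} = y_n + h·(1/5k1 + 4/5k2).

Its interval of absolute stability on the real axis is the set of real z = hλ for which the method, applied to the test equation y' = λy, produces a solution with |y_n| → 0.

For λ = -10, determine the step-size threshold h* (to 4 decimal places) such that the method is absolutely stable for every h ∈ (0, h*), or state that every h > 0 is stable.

Set f=λy, z=hλ:
  k1=λy_n ⇒ h·k1=z·y_n;  k2=λ(1+2/3z)y_n ⇒ h·k2=z(1+2/3z)y_n
  y_{n+1}/y_n = 1 + 1/5z + 4/5z(1+2/3z) = 1 + z + 8/15z²
  ⇒ R(z) = 1 + z + 8/15z².

Solve |R(x)|<1 on ℝ⁻.
x=-0.34: |R|=0.7217
R=1: x+8/15x²=0 ⇒ x=−15/8=-1.8750; min R=1−1/(4·8/15)=0.5312>−1
Confirm numerically:
  x=-1.364: |R|=0.62826 <1
  x=-1.158: |R|=0.55718 <1
  x=-0.904: |R|=0.53185 <1
  x=-2.457: |R|=1.76265 >1
  x=-2.444: |R|=1.74167 >1
Stable set (-1.8750, 0).

(-1.8750,0); λ=-10 ⇒ h* = (15/8)/10 = 0.1875.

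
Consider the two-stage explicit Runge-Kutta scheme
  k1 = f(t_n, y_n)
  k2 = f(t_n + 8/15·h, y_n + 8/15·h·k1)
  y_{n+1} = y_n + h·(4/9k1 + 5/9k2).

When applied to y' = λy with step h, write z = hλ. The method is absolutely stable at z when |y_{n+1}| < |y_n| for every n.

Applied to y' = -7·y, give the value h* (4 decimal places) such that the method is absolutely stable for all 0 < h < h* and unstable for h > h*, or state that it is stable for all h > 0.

(-3.3750,0); λ=-7 ⇒ h* = (27/8)/7 = 0.4821.

Set f=λy, z=hλ:
  k1=λy_n ⇒ h·k1=z·y_n;  k2=λ(1+8/15z)y_n ⇒ h·k2=z(1+8/15z)y_n
  y_{n+1}/y_n = 1 + 4/9z + 5/9z(1+8/15z) = 1 + z + 8/27z²
  Hence R(z) = 1 + z + 8/27z².

Solve |R(x)|<1 on ℝ⁻.
x=-1.37: |R|=0.1861
R=1: x+8/27x²=0 ⇒ x=−27/8=-3.3750; min R=1−1/(4·8/27)=0.1562>−1
Confirm numerically:
  x=-2.630: |R|=0.41945 <1
  x=-1.895: |R|=0.16901 <1
  x=-1.590: |R|=0.15907 <1
  x=-1.393: |R|=0.18195 <1
  x=-3.922: |R|=1.63565 >1
  x=-3.889: |R|=1.59228 >1
  x=-3.759: |R|=1.42769 >1
Interval (-3.3750, 0).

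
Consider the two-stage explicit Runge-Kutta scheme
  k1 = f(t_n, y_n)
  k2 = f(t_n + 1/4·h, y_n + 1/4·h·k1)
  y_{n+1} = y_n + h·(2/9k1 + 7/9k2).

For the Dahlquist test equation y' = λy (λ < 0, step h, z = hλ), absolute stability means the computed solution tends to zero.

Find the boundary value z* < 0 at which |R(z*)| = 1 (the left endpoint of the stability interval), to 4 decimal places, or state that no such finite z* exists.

left endpoint -5.1429.

Test eqn y'=λy, z=hλ:
  k1=λy_n ⇒ h·k1=z·y_n;  k2=λ(1+1/4z)y_n ⇒ h·k2=z(1+1/4z)y_n
  y_{n+1}/y_n = 1 + 2/9z + 7/9z(1+1/4z) = 1 + z + 7/36z²
  ⇒ R(z) = 1 + z + 7/36z².

Need |R(x)|<1, x<0.
x=-1.58: |R|=0.0946
R=1: x+7/36x²=0 ⇒ x=−36/7=-5.1429; min R=1−1/(4·7/36)=-0.2857>−1
Confirm numerically:
  x=-4.550: |R|=0.47549 <1
  x=-3.675: |R|=0.04891 <1
  x=-2.502: |R|=0.28478 <1
  x=-2.303: |R|=0.27170 <1
  x=-5.711: |R|=1.63091 >1
  x=-5.663: |R|=1.57275 >1
  x=-5.431: |R|=1.30429 >1
So |R|<1 on (-5.1429, 0).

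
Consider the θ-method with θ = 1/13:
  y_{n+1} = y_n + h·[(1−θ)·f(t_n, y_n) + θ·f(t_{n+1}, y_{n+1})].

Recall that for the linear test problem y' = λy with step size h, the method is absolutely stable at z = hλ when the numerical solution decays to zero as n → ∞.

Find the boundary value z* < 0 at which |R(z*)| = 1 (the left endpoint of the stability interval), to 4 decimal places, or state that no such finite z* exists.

z* = -2.3636.

On y'=λy, z=hλ:
  y_{n+1} = y_n + z·[12/13·y_n + 1/13·y_{n+1}] ⇒ (1 − 1/13z)y_{n+1} = (1 + 12/13z)y_n
  Hence R(z) = (1 + 12/13z)/(1 − 1/13z).

Find x<0 with |R(x)|<1.
x=-0.34: |R|=0.6687
R=−1: 1+12/13x = −1+1/13x ⇒ -11/13x=2 ⇒ x=2/(-11/13)=-2.3636
Confirm numerically:
  x=-2.111: |R|=0.81609 <1
  x=-1.815: |R|=0.59264 <1
  x=-1.151: |R|=0.05738 <1
  x=-0.964: |R|=0.10255 <1
  x=-2.933: |R|=1.39308 >1
  x=-2.703: |R|=1.23773 >1
  x=-2.597: |R|=1.16458 >1
Interval (-2.3636, 0).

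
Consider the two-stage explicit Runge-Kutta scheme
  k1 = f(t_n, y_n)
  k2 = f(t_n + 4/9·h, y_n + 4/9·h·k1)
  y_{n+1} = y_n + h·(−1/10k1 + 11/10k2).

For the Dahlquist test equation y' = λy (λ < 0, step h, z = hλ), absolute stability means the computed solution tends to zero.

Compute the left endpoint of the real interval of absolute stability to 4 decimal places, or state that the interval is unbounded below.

With y'=λy (z=hλ):
  k1=λy_n ⇒ h·k1=z·y_n;  k2=λ(1+4/9z)y_n ⇒ h·k2=z(1+4/9z)y_n
  y_{n+1}/y_n = 1 − 1/10z + 11/10z(1+4/9z) = 1 + z + 22/45z²
  so R(z) = 1 + z + 22/45z².

Find x<0 with |R(x)|<1.
x=-0.42: |R|=0.6662
R=1: x+22/45x²=0 ⇒ x=−45/22=-2.0455; min R=1−1/(4·22/45)=0.4886>−1
Confirm numerically:
  x=-1.831: |R|=0.80803 <1
  x=-1.274: |R|=0.51950 <1
  x=-1.173: |R|=0.49968 <1
  x=-2.489: |R|=1.53973 >1
  x=-2.363: |R|=1.36684 >1
  x=-2.311: |R|=1.30002 >1
So |R|<1 on (-2.0455, 0).

left endpoint -2.0455.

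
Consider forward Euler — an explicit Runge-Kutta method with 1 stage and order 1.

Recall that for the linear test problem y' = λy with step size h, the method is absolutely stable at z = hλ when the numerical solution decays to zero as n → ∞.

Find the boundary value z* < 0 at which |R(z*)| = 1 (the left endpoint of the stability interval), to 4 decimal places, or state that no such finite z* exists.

z* = -2.0000.

On y'=λy, z=hλ:
  order 1, 1-stage ⇒ R(z)=1+z
  (e.g. R(-1.63)=-0.63000, |R|=0.63000)

Find x<0 with |R(x)|<1.
x=-1.63: |R|=0.6300
|R(-1.95)|=0.9500 |R(-1.67)|=0.6700
Bisect:
  x_lo=-2.5093 |R|=1.5093  x_hi=-0.3363 |R|=0.6637
  mid=-1.42277 |R|=0.42277 →hi
  mid=-1.96601 |R|=0.96601 →hi
  mid=-2.23763 |R|=1.23763 →lo
  mid=-2.10182 |R|=1.10182 →lo
  mid=-2.03392 |R|=1.03392 →lo
  mid=-1.99996 |R|=0.99996 →hi
  mid=-2.01694 |R|=1.01694 →lo
  mid=-2.00845 |R|=1.00845 →lo
  ...
  [-2.00010,-1.99996] ⇒ x*=-2.0000
So |R|<1 on (-2.0000, 0).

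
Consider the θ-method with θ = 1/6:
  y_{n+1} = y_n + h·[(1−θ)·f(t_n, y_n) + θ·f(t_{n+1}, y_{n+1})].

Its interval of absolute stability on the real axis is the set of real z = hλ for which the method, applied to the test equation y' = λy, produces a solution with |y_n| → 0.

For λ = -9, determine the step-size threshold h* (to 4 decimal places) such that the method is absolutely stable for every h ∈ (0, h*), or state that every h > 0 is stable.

On y'=λy, z=hλ:
  y_{n+1} = y_n + z·[5/6·y_n + 1/6·y_{n+1}] ⇒ (1 − 1/6z)y_{n+1} = (1 + 5/6z)y_n
  R(z) = (1 + 5/6z)/(1 − 1/6z).

Need |R(x)|<1, x<0.
x=-1.12: |R|=0.0562
R=−1: 1+5/6x = −1+1/6x ⇒ -2/3x=2 ⇒ x=2/(-2/3)=-3.0000
Confirm numerically:
  x=-2.890: |R|=0.95051 <1
  x=-2.494: |R|=0.76171 <1
  x=-1.734: |R|=0.34523 <1
  x=-1.476: |R|=0.18459 <1
  x=-3.571: |R|=1.23864 >1
  x=-3.133: |R|=1.05825 >1
  x=-3.068: |R|=1.03000 >1
Interval (-3.0000, 0).

(-3.0000,0); λ=-9 ⇒ h* = (3)/9 = 0.3333.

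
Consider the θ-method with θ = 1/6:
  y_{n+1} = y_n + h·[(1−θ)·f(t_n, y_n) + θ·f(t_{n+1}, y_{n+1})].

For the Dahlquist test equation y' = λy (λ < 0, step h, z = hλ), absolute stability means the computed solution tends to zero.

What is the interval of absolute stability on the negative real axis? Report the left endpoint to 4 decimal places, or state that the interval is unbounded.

Test eqn y'=λy, z=hλ:
  y_{n+1} = y_n + z·[5/6·y_n + 1/6·y_{n+1}] ⇒ (1 − 1/6z)y_{n+1} = (1 + 5/6z)y_n
  ⇒ R(z) = (1 + 5/6z)/(1 − 1/6z).

Boundary: |R(x)|=1, x<0.
x=-1.15: |R|=0.0350
R=−1: 1+5/6x = −1+1/6x ⇒ -2/3x=2 ⇒ x=2/(-2/3)=-3.0000
Confirm numerically:
  x=-2.576: |R|=0.80224 <1
  x=-1.781: |R|=0.37335 <1
  x=-1.584: |R|=0.25316 <1
  x=-3.054: |R|=1.02386 >1
  x=-3.041: |R|=1.01814 >1
So |R|<1 on (-3.0000, 0).

z∈(-3.0000,0).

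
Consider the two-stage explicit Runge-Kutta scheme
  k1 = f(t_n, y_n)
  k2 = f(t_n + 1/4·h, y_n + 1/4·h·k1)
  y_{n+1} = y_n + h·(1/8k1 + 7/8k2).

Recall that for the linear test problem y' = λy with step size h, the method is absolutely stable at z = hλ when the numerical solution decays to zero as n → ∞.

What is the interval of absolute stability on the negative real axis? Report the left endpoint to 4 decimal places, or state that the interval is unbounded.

Test eqn y'=λy, z=hλ:
  k1=λy_n ⇒ h·k1=z·y_n;  k2=λ(1+1/4z)y_n ⇒ h·k2=z(1+1/4z)y_n
  y_{n+1}/y_n = 1 + 1/8z + 7/8z(1+1/4z) = 1 + z + 7/32z²
  R(z) = 1 + z + 7/32z².

Find x<0 with |R(x)|<1.
x=-0.42: |R|=0.6186
R=1: x+7/32x²=0 ⇒ x=−32/7=-4.5714; min R=1−1/(4·7/32)=-0.1429>−1
Confirm numerically:
  x=-4.258: |R|=0.70806 <1
  x=-3.497: |R|=0.17810 <1
  x=-2.387: |R|=0.14061 <1
  x=-1.878: |R|=0.10649 <1
  x=-5.127: |R|=1.62309 >1
  x=-5.121: |R|=1.61564 >1
  x=-4.835: |R|=1.27877 >1
So |R|<1 on (-4.5714, 0).

z∈(-4.5714,0).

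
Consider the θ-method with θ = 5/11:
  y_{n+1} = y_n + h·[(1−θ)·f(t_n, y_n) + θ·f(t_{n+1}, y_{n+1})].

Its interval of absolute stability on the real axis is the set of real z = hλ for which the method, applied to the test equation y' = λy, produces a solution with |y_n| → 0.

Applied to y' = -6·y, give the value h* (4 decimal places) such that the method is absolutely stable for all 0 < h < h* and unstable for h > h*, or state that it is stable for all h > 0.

Set f=λy, z=hλ:
  y_{n+1} = y_n + z·[6/11·y_n + 5/11·y_{n+1}] ⇒ (1 − 5/11z)y_{n+1} = (1 + 6/11z)y_n
  ⇒ R(z) = (1 + 6/11z)/(1 − 5/11z).

Solve |R(x)|<1 on ℝ⁻.
x=-1.68: |R|=0.0474
R=−1: 1+6/11x = −1+5/11x ⇒ -1/11x=2 ⇒ x=2/(-1/11)=-22.0000
Confirm numerically:
  x=-18.092: |R|=0.96148 <1
  x=-13.305: |R|=0.88784 <1
  x=-9.662: |R|=0.79197 <1
  x=-22.483: |R|=1.00391 >1
  x=-22.263: |R|=1.00215 >1
Stable set (-22.0000, 0).

(-22.0000,0); λ=-6 ⇒ h* = (22)/6 = 3.6667.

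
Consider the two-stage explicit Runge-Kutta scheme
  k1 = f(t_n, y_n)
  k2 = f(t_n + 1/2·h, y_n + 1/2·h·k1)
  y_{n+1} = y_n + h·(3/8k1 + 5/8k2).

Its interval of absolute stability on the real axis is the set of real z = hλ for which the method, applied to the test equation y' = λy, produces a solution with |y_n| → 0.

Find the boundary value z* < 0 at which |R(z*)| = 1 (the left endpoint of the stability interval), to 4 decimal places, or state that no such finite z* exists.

z* = -3.2000.

On y'=λy, z=hλ:
  k1=λy_n ⇒ h·k1=z·y_n;  k2=λ(1+1/2z)y_n ⇒ h·k2=z(1+1/2z)y_n
  y_{n+1}/y_n = 1 + 3/8z + 5/8z(1+1/2z) = 1 + z + 5/16z²
  R(z) = 1 + z + 5/16z².

Need |R(x)|<1, x<0.
x=-0.33: |R|=0.7040
R=1: x+5/16x²=0 ⇒ x=−16/5=-3.2000; min R=1−1/(4·5/16)=0.2000>−1
Confirm numerically:
  x=-2.864: |R|=0.69928 <1
  x=-2.400: |R|=0.40000 <1
  x=-1.508: |R|=0.20264 <1
  x=-3.499: |R|=1.32694 >1
  x=-3.390: |R|=1.20128 >1
Interval (-3.2000, 0).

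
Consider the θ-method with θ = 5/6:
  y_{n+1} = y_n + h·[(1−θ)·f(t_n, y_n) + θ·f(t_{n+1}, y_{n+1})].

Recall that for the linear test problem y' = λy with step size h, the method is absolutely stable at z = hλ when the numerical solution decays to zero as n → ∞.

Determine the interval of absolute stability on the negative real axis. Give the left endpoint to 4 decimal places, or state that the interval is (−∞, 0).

On y'=λy, z=hλ:
  y_{n+1} = y_n + z·[1/6·y_n + 5/6·y_{n+1}] ⇒ (1 − 5/6z)y_{n+1} = (1 + 1/6z)y_n
  so R(z) = (1 + 1/6z)/(1 − 5/6z).

Need |R(x)|<1, x<0.
x=-0.95: |R|=0.4698
x=-2: |R|=0.2500
x=-10: |R|=0.0714
x=-100: |R|=0.1858
θ=5/6≥1/2 ⇒ |1+1/6x|<|1−5/6x| ∀x<0 ⇒ interval (−∞,0).

(−∞, 0) — no finite endpoint.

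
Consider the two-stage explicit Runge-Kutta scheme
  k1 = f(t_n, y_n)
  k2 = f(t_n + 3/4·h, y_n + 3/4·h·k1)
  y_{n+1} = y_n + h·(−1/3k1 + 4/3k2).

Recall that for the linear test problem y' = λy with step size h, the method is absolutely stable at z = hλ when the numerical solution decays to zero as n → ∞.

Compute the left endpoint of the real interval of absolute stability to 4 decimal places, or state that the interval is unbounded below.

With y'=λy (z=hλ):
  k1=λy_n ⇒ h·k1=z·y_n;  k2=λ(1+3/4z)y_n ⇒ h·k2=z(1+3/4z)y_n
  y_{n+1}/y_n = 1 − 1/3z + 4/3z(1+3/4z) = 1 + z + z²
  Hence R(z) = 1 + z + z².

Boundary: |R(x)|=1, x<0.
x=-1.75: |R|=2.3125
R=1: x+1x²=0 ⇒ x=−1=-1.0000; min R=1−1/(4·1)=0.7500>−1
Confirm numerically:
  x=-0.882: |R|=0.89592 <1
  x=-0.815: |R|=0.84923 <1
  x=-0.661: |R|=0.77592 <1
  x=-0.611: |R|=0.76232 <1
  x=-1.375: |R|=1.51562 >1
  x=-1.166: |R|=1.19356 >1
  x=-1.052: |R|=1.05470 >1
So |R|<1 on (-1.0000, 0).

left endpoint -1.0000.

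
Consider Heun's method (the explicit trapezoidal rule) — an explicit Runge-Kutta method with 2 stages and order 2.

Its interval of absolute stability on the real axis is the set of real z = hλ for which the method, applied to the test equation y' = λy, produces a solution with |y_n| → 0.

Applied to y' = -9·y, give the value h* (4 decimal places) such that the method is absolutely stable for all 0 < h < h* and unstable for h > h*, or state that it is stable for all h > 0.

On y'=λy, z=hλ:
  order 2, 2-stage ⇒ R(z)=1+z+z^2/2
  (e.g. R(-1.68)=0.73120, |R|=0.73120)

Solve |R(x)|<1 on ℝ⁻.
x=-1.68: |R|=0.7312
|R(-1.88)|=0.8872 |R(-1.77)|=0.7964 |R(-0.5)|=0.6250
Bisect:
  x_lo=-2.3711 |R|=1.4400  x_hi=-0.3364 |R|=0.7202
  mid=-1.35377 |R|=0.56258 →hi
  mid=-1.86245 |R|=0.87191 →hi
  mid=-2.11679 |R|=1.12360 →lo
  mid=-1.98962 |R|=0.98967 →hi
  mid=-2.05320 |R|=1.05462 →lo
  mid=-2.02141 |R|=1.02164 →lo
  mid=-2.00551 |R|=1.00553 →lo
  mid=-1.99756 |R|=0.99757 →hi
  ...
  [-2.00005,-1.99992] ⇒ x*=-2.0000
So |R|<1 on (-2.0000, 0).

(-2.0000,0); λ=-9 ⇒ h* = 0.2222.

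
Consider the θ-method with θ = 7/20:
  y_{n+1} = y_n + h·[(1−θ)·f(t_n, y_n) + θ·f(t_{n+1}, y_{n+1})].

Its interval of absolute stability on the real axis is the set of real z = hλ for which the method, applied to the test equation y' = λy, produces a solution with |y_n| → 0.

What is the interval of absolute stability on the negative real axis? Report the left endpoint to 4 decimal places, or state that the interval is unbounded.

On y'=λy, z=hλ:
  y_{n+1} = y_n + z·[13/20·y_n + 7/20·y_{n+1}] ⇒ (1 − 7/20z)y_{n+1} = (1 + 13/20z)y_n
  so R(z) = (1 + 13/20z)/(1 − 7/20z).

Find x<0 with |R(x)|<1.
x=-1.68: |R|=0.0579
R=−1: 1+13/20x = −1+7/20x ⇒ -3/10x=2 ⇒ x=2/(-3/10)=-6.6667
Confirm numerically:
  x=-3.526: |R|=0.57826 <1
  x=-3.172: |R|=0.50318 <1
  x=-2.858: |R|=0.42879 <1
  x=-7.220: |R|=1.04707 >1
  x=-7.211: |R|=1.04634 >1
  x=-7.108: |R|=1.03796 >1
Interval (-6.6667, 0).

(-6.6667, 0).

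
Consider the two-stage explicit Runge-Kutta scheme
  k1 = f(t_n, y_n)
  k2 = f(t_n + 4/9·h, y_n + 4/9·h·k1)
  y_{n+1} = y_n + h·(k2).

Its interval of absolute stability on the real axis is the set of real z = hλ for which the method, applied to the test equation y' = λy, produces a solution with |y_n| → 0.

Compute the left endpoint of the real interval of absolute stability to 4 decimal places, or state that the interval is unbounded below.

Test eqn y'=λy, z=hλ:
  k1=λy_n ⇒ h·k1=z·y_n;  k2=λ(1+4/9z)y_n ⇒ h·k2=z(1+4/9z)y_n
  y_{n+1}/y_n = 1 + z(1+4/9z) = 1 + z + 4/9z²
  R(z) = 1 + z + 4/9z².

Need |R(x)|<1, x<0.
x=-1.62: |R|=0.5464
R=1: x+4/9x²=0 ⇒ x=−9/4=-2.2500; min R=1−1/(4·4/9)=0.4375>−1
Confirm numerically:
  x=-1.912: |R|=0.71278 <1
  x=-1.379: |R|=0.46617 <1
  x=-1.015: |R|=0.44288 <1
  x=-2.584: |R|=1.38358 >1
  x=-2.388: |R|=1.14646 >1
So |R|<1 on (-2.2500, 0).

z* = -2.2500.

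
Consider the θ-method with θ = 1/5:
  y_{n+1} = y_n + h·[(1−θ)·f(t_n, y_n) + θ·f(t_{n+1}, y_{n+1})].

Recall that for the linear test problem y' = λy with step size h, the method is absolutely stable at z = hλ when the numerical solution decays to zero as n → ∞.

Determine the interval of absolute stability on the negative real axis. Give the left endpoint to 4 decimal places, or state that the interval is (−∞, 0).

Test eqn y'=λy, z=hλ:
  y_{n+1} = y_n + z·[4/5·y_n + 1/5·y_{n+1}] ⇒ (1 − 1/5z)y_{n+1} = (1 + 4/5z)y_n
  so R(z) = (1 + 4/5z)/(1 − 1/5z).

Need |R(x)|<1, x<0.
x=-0.89: |R|=0.2445
R=−1: 1+4/5x = −1+1/5x ⇒ -3/5x=2 ⇒ x=2/(-3/5)=-3.3333
Confirm numerically:
  x=-3.056: |R|=0.89672 <1
  x=-1.529: |R|=0.17093 <1
  x=-1.337: |R|=0.05492 <1
  x=-3.927: |R|=1.19951 >1
  x=-3.693: |R|=1.12412 >1
  x=-3.521: |R|=1.06607 >1
Interval (-3.3333, 0).

(-3.3333, 0).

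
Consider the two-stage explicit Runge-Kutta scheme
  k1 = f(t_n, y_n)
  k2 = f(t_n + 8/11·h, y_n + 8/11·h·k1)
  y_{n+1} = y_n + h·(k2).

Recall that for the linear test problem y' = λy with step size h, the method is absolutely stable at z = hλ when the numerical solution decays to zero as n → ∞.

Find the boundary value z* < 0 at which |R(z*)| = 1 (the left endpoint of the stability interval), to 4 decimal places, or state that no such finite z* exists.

Test eqn y'=λy, z=hλ:
  k1=λy_n ⇒ h·k1=z·y_n;  k2=λ(1+8/11z)y_n ⇒ h·k2=z(1+8/11z)y_n
  y_{n+1}/y_n = 1 + z(1+8/11z) = 1 + z + 8/11z²
  Hence R(z) = 1 + z + 8/11z².

Find x<0 with |R(x)|<1.
x=-0.57: |R|=0.6663
R=1: x+8/11x²=0 ⇒ x=−11/8=-1.3750; min R=1−1/(4·8/11)=0.6562>−1
Confirm numerically:
  x=-0.917: |R|=0.69456 <1
  x=-0.909: |R|=0.69193 <1
  x=-0.681: |R|=0.65628 <1
  x=-1.929: |R|=1.77721 >1
  x=-1.501: |R|=1.13755 >1
  x=-1.470: |R|=1.10156 >1
Stable set (-1.3750, 0).

left endpoint -1.3750.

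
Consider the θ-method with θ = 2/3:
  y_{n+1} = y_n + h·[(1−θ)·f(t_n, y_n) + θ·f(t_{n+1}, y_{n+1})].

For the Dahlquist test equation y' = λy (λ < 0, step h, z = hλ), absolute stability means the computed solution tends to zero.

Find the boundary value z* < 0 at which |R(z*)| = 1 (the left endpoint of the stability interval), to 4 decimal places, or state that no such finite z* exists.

Set f=λy, z=hλ:
  y_{n+1} = y_n + z·[1/3·y_n + 2/3·y_{n+1}] ⇒ (1 − 2/3z)y_{n+1} = (1 + 1/3z)y_n
  ⇒ R(z) = (1 + 1/3z)/(1 − 2/3z).

Need |R(x)|<1, x<0.
x=-1.69: |R|=0.2053
x=-2: |R|=0.1429
x=-10: |R|=0.3043
x=-100: |R|=0.4778
θ=2/3≥1/2 ⇒ |1+1/3x|<|1−2/3x| ∀x<0 ⇒ stable on all of ℝ⁻.

unbounded; (−∞, 0).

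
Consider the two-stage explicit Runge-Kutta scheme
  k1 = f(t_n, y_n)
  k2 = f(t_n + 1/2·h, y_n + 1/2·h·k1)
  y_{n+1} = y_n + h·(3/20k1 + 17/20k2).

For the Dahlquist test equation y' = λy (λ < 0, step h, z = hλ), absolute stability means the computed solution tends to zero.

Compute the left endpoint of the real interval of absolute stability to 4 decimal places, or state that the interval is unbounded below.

Set f=λy, z=hλ:
  k1=λy_n ⇒ h·k1=z·y_n;  k2=λ(1+1/2z)y_n ⇒ h·k2=z(1+1/2z)y_n
  y_{n+1}/y_n = 1 + 3/20z + 17/20z(1+1/2z) = 1 + z + 17/40z²
  R(z) = 1 + z + 17/40z².

Solve |R(x)|<1 on ℝ⁻.
x=-0.55: |R|=0.5786
R=1: x+17/40x²=0 ⇒ x=−40/17=-2.3529; min R=1−1/(4·17/40)=0.4118>−1
Confirm numerically:
  x=-2.308: |R|=0.95592 <1
  x=-2.125: |R|=0.79414 <1
  x=-1.922: |R|=0.64799 <1
  x=-1.664: |R|=0.51278 <1
  x=-2.826: |R|=1.56817 >1
  x=-2.669: |R|=1.35851 >1
So |R|<1 on (-2.3529, 0).

left endpoint -2.3529.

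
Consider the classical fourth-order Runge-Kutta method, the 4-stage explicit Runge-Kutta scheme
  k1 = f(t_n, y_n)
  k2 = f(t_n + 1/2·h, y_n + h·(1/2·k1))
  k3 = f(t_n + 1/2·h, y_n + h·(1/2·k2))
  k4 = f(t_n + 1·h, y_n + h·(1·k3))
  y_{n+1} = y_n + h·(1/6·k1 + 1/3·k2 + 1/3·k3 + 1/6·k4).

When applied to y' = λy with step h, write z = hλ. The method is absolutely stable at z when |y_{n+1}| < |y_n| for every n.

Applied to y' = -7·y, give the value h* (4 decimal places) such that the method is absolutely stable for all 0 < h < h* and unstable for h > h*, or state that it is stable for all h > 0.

(-2.7853,0); λ=-7 ⇒ h* = 0.3979.

Set f=λy, z=hλ:
  order 4, 4-stage ⇒ R(z)=1+z+z^2/2+z^3/6+z^4/24
  (e.g. R(-1.11)=0.34136, |R|=0.34136)

Need |R(x)|<1, x<0.
x=-1.11: |R|=0.3414
|R(-2.96)|=1.2970 |R(-2.43)|=0.5838 |R(-2.18)|=0.4105
Bisect:
  x_lo=-3.6771 |R|=3.4147  x_hi=-0.2477 |R|=0.7806
  mid=-1.96241 |R|=0.32150 →hi
  mid=-2.81977 |R|=1.05324 →lo
  mid=-2.39109 |R|=0.55112 →hi
  mid=-2.60543 |R|=0.76100 →hi
  mid=-2.71260 |R|=0.89582 →hi
  mid=-2.76619 |R|=0.97157 →hi
  mid=-2.79298 |R|=1.01165 →lo
  mid=-2.77958 |R|=0.99142 →hi
  mid=-2.78628 |R|=1.00149 →lo
  ...
  [-2.78544,-2.78523] ⇒ x*=-2.7853
Interval (-2.7853, 0).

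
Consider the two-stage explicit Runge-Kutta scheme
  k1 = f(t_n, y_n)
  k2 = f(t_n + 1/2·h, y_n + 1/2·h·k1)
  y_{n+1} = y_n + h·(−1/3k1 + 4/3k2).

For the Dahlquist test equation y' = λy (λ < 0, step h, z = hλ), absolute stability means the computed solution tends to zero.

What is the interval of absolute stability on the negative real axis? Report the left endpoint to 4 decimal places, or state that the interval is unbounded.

Test eqn y'=λy, z=hλ:
  k1=λy_n ⇒ h·k1=z·y_n;  k2=λ(1+1/2z)y_n ⇒ h·k2=z(1+1/2z)y_n
  y_{n+1}/y_n = 1 − 1/3z + 4/3z(1+1/2z) = 1 + z + 2/3z²
  Hence R(z) = 1 + z + 2/3z².

Find x<0 with |R(x)|<1.
x=-1.58: |R|=1.0843
R=1: x+2/3x²=0 ⇒ x=−3/2=-1.5000; min R=1−1/(4·2/3)=0.6250>−1
Confirm numerically:
  x=-1.140: |R|=0.72640 <1
  x=-1.102: |R|=0.70760 <1
  x=-0.914: |R|=0.64293 <1
  x=-1.890: |R|=1.49140 >1
  x=-1.525: |R|=1.02542 >1
Stable set (-1.5000, 0).

(-1.5000, 0).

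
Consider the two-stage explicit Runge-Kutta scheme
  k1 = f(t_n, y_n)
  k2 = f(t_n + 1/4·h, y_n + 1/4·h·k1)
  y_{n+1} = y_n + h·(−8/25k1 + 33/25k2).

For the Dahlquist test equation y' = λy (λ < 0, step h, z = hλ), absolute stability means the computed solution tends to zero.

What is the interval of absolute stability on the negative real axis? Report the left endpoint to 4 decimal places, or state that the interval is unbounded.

z∈(-3.0303,0).

With y'=λy (z=hλ):
  k1=λy_n ⇒ h·k1=z·y_n;  k2=λ(1+1/4z)y_n ⇒ h·k2=z(1+1/4z)y_n
  y_{n+1}/y_n = 1 − 8/25z + 33/25z(1+1/4z) = 1 + z + 33/100z²
  so R(z) = 1 + z + 33/100z².

Find x<0 with |R(x)|<1.
x=-1.61: |R|=0.2454
R=1: x+33/100x²=0 ⇒ x=−100/33=-3.0303; min R=1−1/(4·33/100)=0.2424>−1
Confirm numerically:
  x=-2.893: |R|=0.86892 <1
  x=-2.721: |R|=0.72227 <1
  x=-2.102: |R|=0.35607 <1
  x=-1.254: |R|=0.26493 <1
  x=-3.534: |R|=1.58742 >1
  x=-3.058: |R|=1.02795 >1
So |R|<1 on (-3.0303, 0).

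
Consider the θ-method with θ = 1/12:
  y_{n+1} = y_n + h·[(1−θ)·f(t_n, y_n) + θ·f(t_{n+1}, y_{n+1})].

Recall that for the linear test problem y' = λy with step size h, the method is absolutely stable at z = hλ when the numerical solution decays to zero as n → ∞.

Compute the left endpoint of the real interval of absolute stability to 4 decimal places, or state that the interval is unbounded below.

left endpoint -2.4000.

With y'=λy (z=hλ):
  y_{n+1} = y_n + z·[11/12·y_n + 1/12·y_{n+1}] ⇒ (1 − 1/12z)y_{n+1} = (1 + 11/12z)y_n
  so R(z) = (1 + 11/12z)/(1 − 1/12z).

Find x<0 with |R(x)|<1.
x=-0.52: |R|=0.5016
R=−1: 1+11/12x = −1+1/12x ⇒ -5/6x=2 ⇒ x=2/(-5/6)=-2.4000
Confirm numerically:
  x=-1.517: |R|=0.34675 <1
  x=-1.064: |R|=0.02266 <1
  x=-1.016: |R|=0.06331 <1
  x=-2.859: |R|=1.30890 >1
  x=-2.785: |R|=1.26040 >1
Interval (-2.4000, 0).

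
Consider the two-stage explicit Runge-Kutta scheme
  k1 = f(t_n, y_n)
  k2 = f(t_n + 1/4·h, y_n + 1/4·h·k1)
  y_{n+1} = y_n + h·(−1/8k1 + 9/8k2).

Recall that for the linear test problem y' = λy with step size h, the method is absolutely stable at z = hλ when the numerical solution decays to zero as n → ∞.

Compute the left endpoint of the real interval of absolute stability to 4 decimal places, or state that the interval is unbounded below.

left endpoint -3.5556.

With y'=λy (z=hλ):
  k1=λy_n ⇒ h·k1=z·y_n;  k2=λ(1+1/4z)y_n ⇒ h·k2=z(1+1/4z)y_n
  y_{n+1}/y_n = 1 − 1/8z + 9/8z(1+1/4z) = 1 + z + 9/32z²
  Hence R(z) = 1 + z + 9/32z².

Find x<0 with |R(x)|<1.
x=-0.77: |R|=0.3968
R=1: x+9/32x²=0 ⇒ x=−32/9=-3.5556; min R=1−1/(4·9/32)=0.1111>−1
Confirm numerically:
  x=-3.334: |R|=0.79225 <1
  x=-1.986: |R|=0.12331 <1
  x=-1.925: |R|=0.11721 <1
  x=-4.100: |R|=1.62781 >1
  x=-4.053: |R|=1.56704 >1
  x=-3.708: |R|=1.15898 >1
Stable set (-3.5556, 0).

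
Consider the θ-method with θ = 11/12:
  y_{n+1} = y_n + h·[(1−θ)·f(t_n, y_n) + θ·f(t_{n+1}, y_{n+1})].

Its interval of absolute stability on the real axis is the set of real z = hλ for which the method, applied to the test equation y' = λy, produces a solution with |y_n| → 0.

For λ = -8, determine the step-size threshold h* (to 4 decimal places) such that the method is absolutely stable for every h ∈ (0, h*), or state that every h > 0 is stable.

unbounded; (−∞, 0). Any h>0 works for λ=-8.

On y'=λy, z=hλ:
  y_{n+1} = y_n + z·[1/12·y_n + 11/12·y_{n+1}] ⇒ (1 − 11/12z)y_{n+1} = (1 + 1/12z)y_n
  so R(z) = (1 + 1/12z)/(1 − 11/12z).

Need |R(x)|<1, x<0.
x=-1.04: |R|=0.4676
x=-2: |R|=0.2941
x=-10: |R|=0.0164
x=-100: |R|=0.0791
θ=11/12≥1/2 ⇒ |1+1/12x|<|1−11/12x| ∀x<0 ⇒ interval (−∞,0).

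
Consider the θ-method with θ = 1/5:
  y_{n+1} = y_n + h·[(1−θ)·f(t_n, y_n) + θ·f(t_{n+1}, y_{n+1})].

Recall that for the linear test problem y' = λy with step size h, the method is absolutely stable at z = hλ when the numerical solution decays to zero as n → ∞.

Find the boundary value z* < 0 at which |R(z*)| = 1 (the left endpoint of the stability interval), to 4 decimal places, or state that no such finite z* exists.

Test eqn y'=λy, z=hλ:
  y_{n+1} = y_n + z·[4/5·y_n + 1/5·y_{n+1}] ⇒ (1 − 1/5z)y_{n+1} = (1 + 4/5z)y_n
  Hence R(z) = (1 + 4/5z)/(1 − 1/5z).

Boundary: |R(x)|=1, x<0.
x=-0.79: |R|=0.3178
R=−1: 1+4/5x = −1+1/5x ⇒ -3/5x=2 ⇒ x=2/(-3/5)=-3.3333
Confirm numerically:
  x=-2.878: |R|=0.82661 <1
  x=-2.542: |R|=0.68523 <1
  x=-2.471: |R|=0.65373 <1
  x=-2.262: |R|=0.55742 <1
  x=-3.744: |R|=1.14090 >1
  x=-3.687: |R|=1.12214 >1
Interval (-3.3333, 0).

left endpoint -3.3333.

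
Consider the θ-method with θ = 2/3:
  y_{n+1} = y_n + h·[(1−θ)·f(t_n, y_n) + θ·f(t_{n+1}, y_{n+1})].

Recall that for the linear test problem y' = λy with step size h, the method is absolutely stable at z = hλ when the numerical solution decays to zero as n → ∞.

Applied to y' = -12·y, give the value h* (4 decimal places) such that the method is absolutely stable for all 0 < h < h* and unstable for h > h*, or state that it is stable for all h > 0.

(−∞, 0) — no finite endpoint. Any h>0 works for λ=-12.

On y'=λy, z=hλ:
  y_{n+1} = y_n + z·[1/3·y_n + 2/3·y_{n+1}] ⇒ (1 − 2/3z)y_{n+1} = (1 + 1/3z)y_n
  Hence R(z) = (1 + 1/3z)/(1 − 2/3z).

Need |R(x)|<1, x<0.
x=-0.45: |R|=0.6538
x=-2: |R|=0.1429
x=-10: |R|=0.3043
x=-100: |R|=0.4778
θ=2/3≥1/2 ⇒ |1+1/3x|<|1−2/3x| ∀x<0 ⇒ stable on all of ℝ⁻.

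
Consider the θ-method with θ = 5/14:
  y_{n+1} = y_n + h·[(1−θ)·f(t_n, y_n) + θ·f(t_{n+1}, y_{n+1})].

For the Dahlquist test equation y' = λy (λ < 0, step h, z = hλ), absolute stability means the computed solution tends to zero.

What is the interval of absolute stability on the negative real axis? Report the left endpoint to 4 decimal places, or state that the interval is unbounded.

With y'=λy (z=hλ):
  y_{n+1} = y_n + z·[9/14·y_n + 5/14·y_{n+1}] ⇒ (1 − 5/14z)y_{n+1} = (1 + 9/14z)y_n
  ⇒ R(z) = (1 + 9/14z)/(1 − 5/14z).

Need |R(x)|<1, x<0.
x=-1.79: |R|=0.0919
R=−1: 1+9/14x = −1+5/14x ⇒ -2/7x=2 ⇒ x=2/(-2/7)=-7.0000
Confirm numerically:
  x=-6.937: |R|=0.99482 <1
  x=-5.842: |R|=0.89280 <1
  x=-4.091: |R|=0.66228 <1
  x=-3.688: |R|=0.59162 <1
  x=-7.202: |R|=1.01616 >1
  x=-7.109: |R|=1.00880 >1
Stable set (-7.0000, 0).

(-7.0000, 0).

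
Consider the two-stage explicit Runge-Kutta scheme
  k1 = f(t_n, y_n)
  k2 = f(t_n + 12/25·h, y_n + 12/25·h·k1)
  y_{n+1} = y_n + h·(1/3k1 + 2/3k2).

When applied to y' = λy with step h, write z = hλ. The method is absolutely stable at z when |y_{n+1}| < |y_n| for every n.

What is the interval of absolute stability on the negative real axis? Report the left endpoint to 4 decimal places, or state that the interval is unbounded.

Set f=λy, z=hλ:
  k1=λy_n ⇒ h·k1=z·y_n;  k2=λ(1+12/25z)y_n ⇒ h·k2=z(1+12/25z)y_n
  y_{n+1}/y_n = 1 + 1/3z + 2/3z(1+12/25z) = 1 + z + 8/25z²
  ⇒ R(z) = 1 + z + 8/25z².

Solve |R(x)|<1 on ℝ⁻.
x=-1: |R|=0.3200
R=1: x+8/25x²=0 ⇒ x=−25/8=-3.1250; min R=1−1/(4·8/25)=0.2188>−1
Confirm numerically:
  x=-3.026: |R|=0.90414 <1
  x=-2.634: |R|=0.58615 <1
  x=-1.874: |R|=0.24980 <1
  x=-1.516: |R|=0.21944 <1
  x=-3.692: |R|=1.66988 >1
  x=-3.682: |R|=1.65628 >1
  x=-3.274: |R|=1.15610 >1
So |R|<1 on (-3.1250, 0).

z∈(-3.1250,0).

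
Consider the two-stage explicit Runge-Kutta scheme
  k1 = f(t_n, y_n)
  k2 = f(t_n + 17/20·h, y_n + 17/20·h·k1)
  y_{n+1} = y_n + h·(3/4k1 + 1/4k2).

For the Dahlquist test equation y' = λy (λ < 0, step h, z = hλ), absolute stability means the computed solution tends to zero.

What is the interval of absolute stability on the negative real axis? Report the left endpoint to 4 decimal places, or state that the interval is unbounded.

(-4.7059, 0).

Set f=λy, z=hλ:
  k1=λy_n ⇒ h·k1=z·y_n;  k2=λ(1+17/20z)y_n ⇒ h·k2=z(1+17/20z)y_n
  y_{n+1}/y_n = 1 + 3/4z + 1/4z(1+17/20z) = 1 + z + 17/80z²
  so R(z) = 1 + z + 17/80z².

Solve |R(x)|<1 on ℝ⁻.
x=-0.74: |R|=0.3764
R=1: x+17/80x²=0 ⇒ x=−80/17=-4.7059; min R=1−1/(4·17/80)=-0.1765>−1
Confirm numerically:
  x=-3.351: |R|=0.03521 <1
  x=-3.188: |R|=0.02829 <1
  x=-2.998: |R|=0.08805 <1
  x=-1.963: |R|=0.14416 <1
  x=-5.017: |R|=1.33169 >1
  x=-4.832: |R|=1.12950 >1
  x=-4.739: |R|=1.03335 >1
Stable set (-4.7059, 0).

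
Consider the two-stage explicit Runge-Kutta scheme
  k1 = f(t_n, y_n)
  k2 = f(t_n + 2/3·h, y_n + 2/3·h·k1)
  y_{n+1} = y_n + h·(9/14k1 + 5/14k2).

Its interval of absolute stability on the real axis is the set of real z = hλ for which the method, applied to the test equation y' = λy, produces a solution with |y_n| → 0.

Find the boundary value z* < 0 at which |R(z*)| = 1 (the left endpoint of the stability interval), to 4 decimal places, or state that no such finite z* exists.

z* = -4.2000.

Set f=λy, z=hλ:
  k1=λy_n ⇒ h·k1=z·y_n;  k2=λ(1+2/3z)y_n ⇒ h·k2=z(1+2/3z)y_n
  y_{n+1}/y_n = 1 + 9/14z + 5/14z(1+2/3z) = 1 + z + 5/21z²
  so R(z) = 1 + z + 5/21z².

Solve |R(x)|<1 on ℝ⁻.
x=-1.46: |R|=0.0475
R=1: x+5/21x²=0 ⇒ x=−21/5=-4.2000; min R=1−1/(4·5/21)=-0.0500>−1
Confirm numerically:
  x=-3.809: |R|=0.64540 <1
  x=-3.689: |R|=0.55117 <1
  x=-2.402: |R|=0.02828 <1
  x=-1.916: |R|=0.04194 <1
  x=-4.751: |R|=1.62329 >1
  x=-4.442: |R|=1.25594 >1
Interval (-4.2000, 0).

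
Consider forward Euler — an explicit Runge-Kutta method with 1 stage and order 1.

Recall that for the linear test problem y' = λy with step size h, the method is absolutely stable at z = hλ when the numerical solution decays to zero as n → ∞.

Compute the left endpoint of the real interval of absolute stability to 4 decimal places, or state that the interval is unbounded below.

On y'=λy, z=hλ:
  order 1, 1-stage ⇒ R(z)=1+z
  (e.g. R(-1.3)=-0.30000, |R|=0.30000)

Find x<0 with |R(x)|<1.
x=-1.3: |R|=0.3000
|R(-1.44)|=0.4400 |R(-1.37)|=0.3700 |R(-0.85)|=0.1500
Bisect:
  x_lo=-2.3869 |R|=1.3869  x_hi=-0.3167 |R|=0.6833
  mid=-1.35179 |R|=0.35179 →hi
  mid=-1.86933 |R|=0.86933 →hi
  mid=-2.12811 |R|=1.12811 →lo
  mid=-1.99872 |R|=0.99872 →hi
  mid=-2.06341 |R|=1.06341 →lo
  mid=-2.03107 |R|=1.03107 →lo
  mid=-2.01489 |R|=1.01489 →lo
  ...
  [-2.00011,-1.99998] ⇒ x*=-2.0000
Interval (-2.0000, 0).

left endpoint -2.0000.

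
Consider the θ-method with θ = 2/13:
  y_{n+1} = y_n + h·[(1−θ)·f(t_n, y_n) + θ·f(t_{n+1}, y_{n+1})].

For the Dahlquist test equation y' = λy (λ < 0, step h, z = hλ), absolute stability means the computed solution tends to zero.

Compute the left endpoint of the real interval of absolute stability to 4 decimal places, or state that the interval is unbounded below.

On y'=λy, z=hλ:
  y_{n+1} = y_n + z·[11/13·y_n + 2/13·y_{n+1}] ⇒ (1 − 2/13z)y_{n+1} = (1 + 11/13z)y_n
  so R(z) = (1 + 11/13z)/(1 − 2/13z).

Boundary: |R(x)|=1, x<0.
x=-1.8: |R|=0.4096
R=−1: 1+11/13x = −1+2/13x ⇒ -9/13x=2 ⇒ x=2/(-9/13)=-2.8889
Confirm numerically:
  x=-2.623: |R|=0.86885 <1
  x=-2.294: |R|=0.69559 <1
  x=-1.485: |R|=0.20883 <1
  x=-3.447: |R|=1.25249 >1
  x=-3.181: |R|=1.13578 >1
Interval (-2.8889, 0).

left endpoint -2.8889.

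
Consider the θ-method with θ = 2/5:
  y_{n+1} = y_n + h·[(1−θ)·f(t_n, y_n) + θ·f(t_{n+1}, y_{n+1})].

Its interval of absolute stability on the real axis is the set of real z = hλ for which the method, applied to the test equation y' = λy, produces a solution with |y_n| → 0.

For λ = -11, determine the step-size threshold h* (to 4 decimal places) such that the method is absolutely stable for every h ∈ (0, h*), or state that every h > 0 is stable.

(-10.0000,0); λ=-11 ⇒ h* = (10)/11 = 0.9091.

Test eqn y'=λy, z=hλ:
  y_{n+1} = y_n + z·[3/5·y_n + 2/5·y_{n+1}] ⇒ (1 − 2/5z)y_{n+1} = (1 + 3/5z)y_n
  ⇒ R(z) = (1 + 3/5z)/(1 − 2/5z).

Boundary: |R(x)|=1, x<0.
x=-0.65: |R|=0.4841
R=−1: 1+3/5x = −1+2/5x ⇒ -1/5x=2 ⇒ x=2/(-1/5)=-10.0000
Confirm numerically:
  x=-7.727: |R|=0.88887 <1
  x=-6.295: |R|=0.78937 <1
  x=-4.602: |R|=0.61997 <1
  x=-10.436: |R|=1.01685 >1
  x=-10.393: |R|=1.01524 >1
  x=-10.307: |R|=1.01199 >1
Stable set (-10.0000, 0).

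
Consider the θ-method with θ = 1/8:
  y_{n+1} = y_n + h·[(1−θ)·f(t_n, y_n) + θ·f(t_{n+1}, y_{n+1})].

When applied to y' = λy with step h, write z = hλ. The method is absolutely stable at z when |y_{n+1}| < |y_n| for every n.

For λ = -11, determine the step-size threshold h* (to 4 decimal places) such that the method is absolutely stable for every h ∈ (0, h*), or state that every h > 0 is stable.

With y'=λy (z=hλ):
  y_{n+1} = y_n + z·[7/8·y_n + 1/8·y_{n+1}] ⇒ (1 − 1/8z)y_{n+1} = (1 + 7/8z)y_n
  so R(z) = (1 + 7/8z)/(1 − 1/8z).

Find x<0 with |R(x)|<1.
x=-1.34: |R|=0.1478
R=−1: 1+7/8x = −1+1/8x ⇒ -3/4x=2 ⇒ x=2/(-3/4)=-2.6667
Confirm numerically:
  x=-2.537: |R|=0.92616 <1
  x=-2.246: |R|=0.75366 <1
  x=-1.157: |R|=0.01081 <1
  x=-3.223: |R|=1.29742 >1
  x=-3.109: |R|=1.23891 >1
  x=-3.019: |R|=1.19185 >1
Stable set (-2.6667, 0).

(-2.6667,0); λ=-11 ⇒ h* = (8/3)/11 = 0.2424.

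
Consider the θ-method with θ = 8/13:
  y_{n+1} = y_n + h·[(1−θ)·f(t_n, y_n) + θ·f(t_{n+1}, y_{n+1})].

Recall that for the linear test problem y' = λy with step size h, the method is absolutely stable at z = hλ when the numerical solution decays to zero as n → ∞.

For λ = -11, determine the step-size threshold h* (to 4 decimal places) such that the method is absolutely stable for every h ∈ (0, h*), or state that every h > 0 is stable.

unbounded; (−∞, 0). Any h>0 works for λ=-11.

On y'=λy, z=hλ:
  y_{n+1} = y_n + z·[5/13·y_n + 8/13·y_{n+1}] ⇒ (1 − 8/13z)y_{n+1} = (1 + 5/13z)y_n
  R(z) = (1 + 5/13z)/(1 − 8/13z).

Boundary: |R(x)|=1, x<0.
x=-0.61: |R|=0.5565
x=-2: |R|=0.1034
x=-10: |R|=0.3978
x=-100: |R|=0.5990
θ=8/13≥1/2 ⇒ |1+5/13x|<|1−8/13x| ∀x<0 ⇒ stable on all of ℝ⁻.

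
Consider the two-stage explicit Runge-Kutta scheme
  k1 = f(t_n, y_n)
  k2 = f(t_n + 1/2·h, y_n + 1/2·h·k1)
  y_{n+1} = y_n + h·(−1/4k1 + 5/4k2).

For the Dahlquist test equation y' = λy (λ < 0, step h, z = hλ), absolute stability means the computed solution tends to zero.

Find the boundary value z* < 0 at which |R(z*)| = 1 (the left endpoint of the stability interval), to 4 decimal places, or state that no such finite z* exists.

Set f=λy, z=hλ:
  k1=λy_n ⇒ h·k1=z·y_n;  k2=λ(1+1/2z)y_n ⇒ h·k2=z(1+1/2z)y_n
  y_{n+1}/y_n = 1 − 1/4z + 5/4z(1+1/2z) = 1 + z + 5/8z²
  ⇒ R(z) = 1 + z + 5/8z².

Need |R(x)|<1, x<0.
x=-0.92: |R|=0.6090
R=1: x+5/8x²=0 ⇒ x=−8/5=-1.6000; min R=1−1/(4·5/8)=0.6000>−1
Confirm numerically:
  x=-1.182: |R|=0.69120 <1
  x=-1.024: |R|=0.63136 <1
  x=-0.771: |R|=0.60053 <1
  x=-0.679: |R|=0.60915 <1
  x=-2.013: |R|=1.51961 >1
  x=-1.640: |R|=1.04100 >1
So |R|<1 on (-1.6000, 0).

z* = -1.6000.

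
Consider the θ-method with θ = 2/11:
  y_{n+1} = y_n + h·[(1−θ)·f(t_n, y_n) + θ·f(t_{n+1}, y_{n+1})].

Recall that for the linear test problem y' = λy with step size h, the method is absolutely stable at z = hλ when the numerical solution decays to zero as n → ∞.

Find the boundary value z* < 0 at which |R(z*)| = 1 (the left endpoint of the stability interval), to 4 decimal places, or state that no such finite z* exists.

On y'=λy, z=hλ:
  y_{n+1} = y_n + z·[9/11·y_n + 2/11·y_{n+1}] ⇒ (1 − 2/11z)y_{n+1} = (1 + 9/11z)y_n
  R(z) = (1 + 9/11z)/(1 − 2/11z).

Boundary: |R(x)|=1, x<0.
x=-0.6: |R|=0.4590
R=−1: 1+9/11x = −1+2/11x ⇒ -7/11x=2 ⇒ x=2/(-7/11)=-3.1429
Confirm numerically:
  x=-2.405: |R|=0.67331 <1
  x=-1.901: |R|=0.41271 <1
  x=-1.528: |R|=0.19579 <1
  x=-3.578: |R|=1.16777 >1
  x=-3.557: |R|=1.16004 >1
  x=-3.428: |R|=1.11178 >1
Stable set (-3.1429, 0).

z* = -3.1429.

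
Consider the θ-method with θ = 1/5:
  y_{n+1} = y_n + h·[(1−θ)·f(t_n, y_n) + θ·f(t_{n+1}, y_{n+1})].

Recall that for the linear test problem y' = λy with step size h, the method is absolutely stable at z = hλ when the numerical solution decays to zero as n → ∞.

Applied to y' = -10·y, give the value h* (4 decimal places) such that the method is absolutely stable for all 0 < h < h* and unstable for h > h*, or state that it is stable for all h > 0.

Test eqn y'=λy, z=hλ:
  y_{n+1} = y_n + z·[4/5·y_n + 1/5·y_{n+1}] ⇒ (1 − 1/5z)y_{n+1} = (1 + 4/5z)y_n
  R(z) = (1 + 4/5z)/(1 − 1/5z).

Boundary: |R(x)|=1, x<0.
x=-0.62: |R|=0.4484
R=−1: 1+4/5x = −1+1/5x ⇒ -3/5x=2 ⇒ x=2/(-3/5)=-3.3333
Confirm numerically:
  x=-3.189: |R|=0.94712 <1
  x=-2.351: |R|=0.59910 <1
  x=-1.595: |R|=0.20925 <1
  x=-3.748: |R|=1.14220 >1
  x=-3.729: |R|=1.13598 >1
So |R|<1 on (-3.3333, 0).

(-3.3333,0); λ=-10 ⇒ h* = (10/3)/10 = 0.3333.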